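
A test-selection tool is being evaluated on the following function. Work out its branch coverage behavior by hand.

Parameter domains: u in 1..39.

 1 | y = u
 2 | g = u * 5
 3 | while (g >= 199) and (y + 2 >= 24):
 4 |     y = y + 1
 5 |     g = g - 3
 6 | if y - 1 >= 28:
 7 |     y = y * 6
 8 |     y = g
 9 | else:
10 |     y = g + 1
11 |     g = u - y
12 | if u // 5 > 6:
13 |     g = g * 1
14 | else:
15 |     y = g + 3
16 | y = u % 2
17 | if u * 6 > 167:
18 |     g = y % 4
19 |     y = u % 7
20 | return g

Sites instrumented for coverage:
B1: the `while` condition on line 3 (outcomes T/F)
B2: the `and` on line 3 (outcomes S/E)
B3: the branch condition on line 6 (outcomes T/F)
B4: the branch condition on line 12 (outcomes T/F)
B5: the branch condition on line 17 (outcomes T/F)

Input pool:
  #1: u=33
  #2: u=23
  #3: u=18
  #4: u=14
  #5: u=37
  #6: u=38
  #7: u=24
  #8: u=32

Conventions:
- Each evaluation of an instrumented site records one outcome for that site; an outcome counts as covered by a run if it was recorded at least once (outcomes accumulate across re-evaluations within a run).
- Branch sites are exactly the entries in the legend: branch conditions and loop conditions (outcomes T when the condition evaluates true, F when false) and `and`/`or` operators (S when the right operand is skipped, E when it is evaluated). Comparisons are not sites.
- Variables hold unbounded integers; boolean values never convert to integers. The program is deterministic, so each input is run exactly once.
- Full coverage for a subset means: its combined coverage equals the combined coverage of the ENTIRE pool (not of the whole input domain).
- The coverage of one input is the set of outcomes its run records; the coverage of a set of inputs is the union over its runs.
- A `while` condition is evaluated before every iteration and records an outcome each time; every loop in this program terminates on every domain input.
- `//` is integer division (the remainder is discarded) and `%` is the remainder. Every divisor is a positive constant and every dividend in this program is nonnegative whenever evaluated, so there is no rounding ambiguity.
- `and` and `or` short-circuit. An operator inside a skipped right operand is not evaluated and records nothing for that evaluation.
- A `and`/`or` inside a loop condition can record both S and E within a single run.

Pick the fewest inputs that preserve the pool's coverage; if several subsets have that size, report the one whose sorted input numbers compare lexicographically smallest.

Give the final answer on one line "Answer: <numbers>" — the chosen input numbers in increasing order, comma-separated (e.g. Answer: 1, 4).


run #1 (u=33) runs B2->S, B1->F, B3->T, B4->F, B5->T; records B1=F, B2=S, B3=T, B4=F, B5=T
run #2 (u=23) runs B2->S, B1->F, B3->F, B4->F, B5->F; records B1=F, B2=S, B3=F, B4=F, B5=F
run #3 (u=18) runs B2->S, B1->F, B3->F, B4->F, B5->F; records B1=F, B2=S, B3=F, B4=F, B5=F
run #4 (u=14) runs B2->S, B1->F, B3->F, B4->F, B5->F; records B1=F, B2=S, B3=F, B4=F, B5=F
run #5 (u=37) runs B2->S, B1->F, B3->T, B4->T, B5->T; records B1=F, B2=S, B3=T, B4=T, B5=T
run #6 (u=38) runs B2->S, B1->F, B3->T, B4->T, B5->T; records B1=F, B2=S, B3=T, B4=T, B5=T
run #7 (u=24) runs B2->S, B1->F, B3->F, B4->F, B5->F; records B1=F, B2=S, B3=F, B4=F, B5=F
run #8 (u=32) runs B2->S, B1->F, B3->T, B4->F, B5->T; records B1=F, B2=S, B3=T, B4=F, B5=T
pool-wide coverage (8 outcomes): B1=F, B2=S, B3=T, B3=F, B4=T, B4=F, B5=T, B5=F
every size-1 subset falls short of the 8 outcomes (best: 5/8)
the canonical winner is {2, 5}: size 2, full 8-outcome coverage, earliest index list among size-2 covers
Answer: 2, 5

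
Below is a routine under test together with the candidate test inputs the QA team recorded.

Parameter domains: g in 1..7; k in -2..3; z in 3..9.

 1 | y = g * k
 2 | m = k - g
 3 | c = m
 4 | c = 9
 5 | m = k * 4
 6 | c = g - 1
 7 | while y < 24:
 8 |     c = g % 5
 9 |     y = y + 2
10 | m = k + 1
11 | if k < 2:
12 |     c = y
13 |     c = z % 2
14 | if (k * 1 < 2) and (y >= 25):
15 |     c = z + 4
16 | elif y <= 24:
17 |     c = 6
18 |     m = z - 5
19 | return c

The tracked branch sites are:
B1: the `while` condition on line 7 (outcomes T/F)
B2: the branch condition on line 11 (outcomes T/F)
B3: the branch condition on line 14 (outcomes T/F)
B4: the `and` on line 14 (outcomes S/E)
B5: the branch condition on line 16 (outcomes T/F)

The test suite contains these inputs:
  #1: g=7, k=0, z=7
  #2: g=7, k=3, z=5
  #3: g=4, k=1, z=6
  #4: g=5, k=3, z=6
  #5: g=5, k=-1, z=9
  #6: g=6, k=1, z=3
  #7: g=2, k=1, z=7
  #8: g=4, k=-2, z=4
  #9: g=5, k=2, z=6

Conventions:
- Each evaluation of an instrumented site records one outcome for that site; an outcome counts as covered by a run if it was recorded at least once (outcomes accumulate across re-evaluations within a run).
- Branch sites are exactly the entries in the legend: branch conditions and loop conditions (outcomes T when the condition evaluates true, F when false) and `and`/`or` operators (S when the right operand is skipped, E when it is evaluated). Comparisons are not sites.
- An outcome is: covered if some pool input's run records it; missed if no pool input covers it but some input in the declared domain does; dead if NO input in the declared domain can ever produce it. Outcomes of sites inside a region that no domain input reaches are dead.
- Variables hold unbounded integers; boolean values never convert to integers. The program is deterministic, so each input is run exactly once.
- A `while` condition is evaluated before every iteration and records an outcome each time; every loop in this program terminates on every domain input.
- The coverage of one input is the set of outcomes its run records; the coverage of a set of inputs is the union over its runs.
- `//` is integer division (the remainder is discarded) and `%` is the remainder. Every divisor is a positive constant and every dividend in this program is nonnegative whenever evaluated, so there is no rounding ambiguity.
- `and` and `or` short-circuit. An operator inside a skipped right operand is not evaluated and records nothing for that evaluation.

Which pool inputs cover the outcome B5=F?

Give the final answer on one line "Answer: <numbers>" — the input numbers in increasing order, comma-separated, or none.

input #1 (g=7, k=0, z=7): does not record B5=F
input #2 (g=7, k=3, z=5): records B5=F
input #3 (g=4, k=1, z=6): does not record B5=F
input #4 (g=5, k=3, z=6): records B5=F
input #5 (g=5, k=-1, z=9): does not record B5=F
input #6 (g=6, k=1, z=3): does not record B5=F
input #7 (g=2, k=1, z=7): does not record B5=F
input #8 (g=4, k=-2, z=4): does not record B5=F
input #9 (g=5, k=2, z=6): does not record B5=F

Answer: 2, 4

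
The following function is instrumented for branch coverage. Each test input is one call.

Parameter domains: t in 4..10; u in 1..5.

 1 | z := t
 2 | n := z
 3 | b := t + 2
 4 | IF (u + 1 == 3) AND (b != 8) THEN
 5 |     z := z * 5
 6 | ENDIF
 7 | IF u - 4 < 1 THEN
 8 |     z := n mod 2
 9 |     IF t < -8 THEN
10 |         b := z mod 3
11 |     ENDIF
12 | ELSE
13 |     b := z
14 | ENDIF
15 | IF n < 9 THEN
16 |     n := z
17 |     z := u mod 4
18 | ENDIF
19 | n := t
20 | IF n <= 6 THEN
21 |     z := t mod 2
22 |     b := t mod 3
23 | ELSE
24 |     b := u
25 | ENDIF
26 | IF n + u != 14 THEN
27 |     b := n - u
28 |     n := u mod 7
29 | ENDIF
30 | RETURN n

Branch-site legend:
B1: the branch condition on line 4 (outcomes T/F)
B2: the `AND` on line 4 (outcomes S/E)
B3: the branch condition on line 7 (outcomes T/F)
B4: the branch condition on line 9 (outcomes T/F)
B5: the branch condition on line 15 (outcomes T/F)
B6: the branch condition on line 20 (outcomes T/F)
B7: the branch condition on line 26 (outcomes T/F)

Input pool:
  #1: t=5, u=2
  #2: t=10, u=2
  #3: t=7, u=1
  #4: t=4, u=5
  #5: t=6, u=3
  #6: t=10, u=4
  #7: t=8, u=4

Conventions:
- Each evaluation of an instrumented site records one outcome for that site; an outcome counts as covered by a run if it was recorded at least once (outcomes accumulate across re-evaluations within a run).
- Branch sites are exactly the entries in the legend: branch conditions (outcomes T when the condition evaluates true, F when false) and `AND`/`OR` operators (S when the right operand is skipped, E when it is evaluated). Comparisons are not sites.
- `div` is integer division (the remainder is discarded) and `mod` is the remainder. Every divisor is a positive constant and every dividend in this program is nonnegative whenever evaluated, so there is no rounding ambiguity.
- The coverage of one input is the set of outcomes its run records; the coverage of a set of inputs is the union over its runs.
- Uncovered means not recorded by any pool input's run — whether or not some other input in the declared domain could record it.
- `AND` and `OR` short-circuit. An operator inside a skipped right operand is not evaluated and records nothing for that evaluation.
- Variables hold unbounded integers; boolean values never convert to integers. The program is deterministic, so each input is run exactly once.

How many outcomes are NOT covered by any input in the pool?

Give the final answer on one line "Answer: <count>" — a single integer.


#1 (t=5, u=2) -> covered: B1=T, B2=E, B3=T, B4=F, B5=T, B6=T, B7=T
#2 (t=10, u=2) -> covered: B1=T, B2=E, B3=T, B4=F, B5=F, B6=F, B7=T
#3 (t=7, u=1) -> covered: B1=F, B2=S, B3=T, B4=F, B5=T, B6=F, B7=T
#4 (t=4, u=5) -> covered: B1=F, B2=S, B3=F, B5=T, B6=T, B7=T
#5 (t=6, u=3) -> covered: B1=F, B2=S, B3=T, B4=F, B5=T, B6=T, B7=T
#6 (t=10, u=4) -> covered: B1=F, B2=S, B3=T, B4=F, B5=F, B6=F, B7=F
#7 (t=8, u=4) -> covered: B1=F, B2=S, B3=T, B4=F, B5=T, B6=F, B7=T
union over the pool: B1=T, B1=F, B2=S, B2=E, B3=T, B3=F, B4=F, B5=T, B5=F, B6=T, B6=F, B7=T, B7=F
uncovered (1 of 14): B4=T
Answer: 1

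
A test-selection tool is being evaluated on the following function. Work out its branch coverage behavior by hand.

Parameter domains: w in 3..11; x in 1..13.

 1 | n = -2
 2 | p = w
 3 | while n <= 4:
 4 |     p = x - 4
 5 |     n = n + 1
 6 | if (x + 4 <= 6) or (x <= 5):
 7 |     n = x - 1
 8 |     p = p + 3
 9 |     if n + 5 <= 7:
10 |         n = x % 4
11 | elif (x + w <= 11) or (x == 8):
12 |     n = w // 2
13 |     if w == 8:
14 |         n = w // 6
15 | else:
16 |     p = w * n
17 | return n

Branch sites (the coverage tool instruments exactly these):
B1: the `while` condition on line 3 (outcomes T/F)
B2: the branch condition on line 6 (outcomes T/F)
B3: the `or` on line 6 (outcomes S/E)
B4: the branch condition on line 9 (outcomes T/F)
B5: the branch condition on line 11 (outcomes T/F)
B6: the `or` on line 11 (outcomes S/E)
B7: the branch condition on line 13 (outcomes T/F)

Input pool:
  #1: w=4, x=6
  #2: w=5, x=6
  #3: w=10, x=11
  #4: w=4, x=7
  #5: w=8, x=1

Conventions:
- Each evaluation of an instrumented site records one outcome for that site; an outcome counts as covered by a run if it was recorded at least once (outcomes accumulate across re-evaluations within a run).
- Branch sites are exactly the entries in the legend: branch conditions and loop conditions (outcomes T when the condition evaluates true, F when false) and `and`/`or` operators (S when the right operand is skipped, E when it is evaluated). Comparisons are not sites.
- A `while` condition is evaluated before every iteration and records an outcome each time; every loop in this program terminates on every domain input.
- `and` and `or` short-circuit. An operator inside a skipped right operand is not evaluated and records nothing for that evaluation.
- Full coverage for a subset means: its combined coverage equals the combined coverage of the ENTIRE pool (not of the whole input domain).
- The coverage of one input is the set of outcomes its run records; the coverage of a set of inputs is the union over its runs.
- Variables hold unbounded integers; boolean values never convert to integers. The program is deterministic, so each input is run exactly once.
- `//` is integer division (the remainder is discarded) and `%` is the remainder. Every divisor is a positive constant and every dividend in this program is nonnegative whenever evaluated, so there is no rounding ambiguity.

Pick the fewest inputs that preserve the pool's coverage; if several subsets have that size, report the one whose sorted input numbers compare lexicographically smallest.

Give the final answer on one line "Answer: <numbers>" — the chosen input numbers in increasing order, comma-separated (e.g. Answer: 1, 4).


#1 (w=4, x=6) -> B1->T, B1->T, B1->T, B1->T, B1->T, B1->T, B1->T, B1->F, B3->E, B2->F, B6->S, B5->T, B7->F; covered: B1=T, B1=F, B2=F, B3=E, B5=T, B6=S, B7=F
#2 (w=5, x=6) -> B1->T, B1->T, B1->T, B1->T, B1->T, B1->T, B1->T, B1->F, B3->E, B2->F, B6->S, B5->T, B7->F; covered: B1=T, B1=F, B2=F, B3=E, B5=T, B6=S, B7=F
#3 (w=10, x=11) -> B1->T, B1->T, B1->T, B1->T, B1->T, B1->T, B1->T, B1->F, B3->E, B2->F, B6->E, B5->F; covered: B1=T, B1=F, B2=F, B3=E, B5=F, B6=E
#4 (w=4, x=7) -> B1->T, B1->T, B1->T, B1->T, B1->T, B1->T, B1->T, B1->F, B3->E, B2->F, B6->S, B5->T, B7->F; covered: B1=T, B1=F, B2=F, B3=E, B5=T, B6=S, B7=F
#5 (w=8, x=1) -> B1->T, B1->T, B1->T, B1->T, B1->T, B1->T, B1->T, B1->F, B3->S, B2->T, B4->T; covered: B1=T, B1=F, B2=T, B3=S, B4=T
together the pool reaches 12 outcomes: B1=T, B1=F, B2=T, B2=F, B3=S, B3=E, B4=T, B5=T, B5=F, B6=S, B6=E, B7=F
size 1 is not enough: best union over all size-1 subsets is 7/12
size 2 is not enough: best union over all size-2 subsets is 10/12
at size 3, {1, 3, 5} reaches all 12 outcomes; every lexicographically earlier size-3 subset fails
Answer: 1, 3, 5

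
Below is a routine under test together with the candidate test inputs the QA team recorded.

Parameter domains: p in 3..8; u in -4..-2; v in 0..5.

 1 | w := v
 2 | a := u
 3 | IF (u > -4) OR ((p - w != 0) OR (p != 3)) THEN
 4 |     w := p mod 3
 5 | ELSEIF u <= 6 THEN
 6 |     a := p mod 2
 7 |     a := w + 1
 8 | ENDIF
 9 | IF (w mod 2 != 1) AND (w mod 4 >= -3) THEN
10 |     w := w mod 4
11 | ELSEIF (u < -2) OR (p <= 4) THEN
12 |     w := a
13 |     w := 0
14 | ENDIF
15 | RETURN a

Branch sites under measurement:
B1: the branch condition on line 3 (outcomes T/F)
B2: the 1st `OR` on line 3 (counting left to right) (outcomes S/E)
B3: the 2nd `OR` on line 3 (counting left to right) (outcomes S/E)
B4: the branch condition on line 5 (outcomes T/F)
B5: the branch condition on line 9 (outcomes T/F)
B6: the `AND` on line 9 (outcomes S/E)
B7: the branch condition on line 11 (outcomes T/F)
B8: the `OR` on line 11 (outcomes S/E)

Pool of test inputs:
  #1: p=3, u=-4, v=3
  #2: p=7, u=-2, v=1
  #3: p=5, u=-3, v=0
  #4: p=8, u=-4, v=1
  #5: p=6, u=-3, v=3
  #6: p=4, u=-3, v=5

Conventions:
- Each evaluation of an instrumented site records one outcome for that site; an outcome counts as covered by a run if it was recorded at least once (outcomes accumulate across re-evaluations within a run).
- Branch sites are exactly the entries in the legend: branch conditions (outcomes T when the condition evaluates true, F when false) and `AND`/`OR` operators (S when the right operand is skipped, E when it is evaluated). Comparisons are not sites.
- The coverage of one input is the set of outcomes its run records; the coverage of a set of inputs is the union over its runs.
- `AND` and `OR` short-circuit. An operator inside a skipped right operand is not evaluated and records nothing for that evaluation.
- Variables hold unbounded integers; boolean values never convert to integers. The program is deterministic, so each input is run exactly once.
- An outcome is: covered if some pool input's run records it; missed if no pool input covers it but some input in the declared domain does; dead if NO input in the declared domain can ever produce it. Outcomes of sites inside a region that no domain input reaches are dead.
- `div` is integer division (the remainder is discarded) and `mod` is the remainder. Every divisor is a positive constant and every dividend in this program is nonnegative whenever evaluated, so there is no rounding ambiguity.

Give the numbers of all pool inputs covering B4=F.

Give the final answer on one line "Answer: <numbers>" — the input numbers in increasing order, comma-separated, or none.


input #1 (p=3, u=-4, v=3): never hits B4=F
input #2 (p=7, u=-2, v=1): never hits B4=F
input #3 (p=5, u=-3, v=0): never hits B4=F
input #4 (p=8, u=-4, v=1): never hits B4=F
input #5 (p=6, u=-3, v=3): never hits B4=F
input #6 (p=4, u=-3, v=5): never hits B4=F
Answer: none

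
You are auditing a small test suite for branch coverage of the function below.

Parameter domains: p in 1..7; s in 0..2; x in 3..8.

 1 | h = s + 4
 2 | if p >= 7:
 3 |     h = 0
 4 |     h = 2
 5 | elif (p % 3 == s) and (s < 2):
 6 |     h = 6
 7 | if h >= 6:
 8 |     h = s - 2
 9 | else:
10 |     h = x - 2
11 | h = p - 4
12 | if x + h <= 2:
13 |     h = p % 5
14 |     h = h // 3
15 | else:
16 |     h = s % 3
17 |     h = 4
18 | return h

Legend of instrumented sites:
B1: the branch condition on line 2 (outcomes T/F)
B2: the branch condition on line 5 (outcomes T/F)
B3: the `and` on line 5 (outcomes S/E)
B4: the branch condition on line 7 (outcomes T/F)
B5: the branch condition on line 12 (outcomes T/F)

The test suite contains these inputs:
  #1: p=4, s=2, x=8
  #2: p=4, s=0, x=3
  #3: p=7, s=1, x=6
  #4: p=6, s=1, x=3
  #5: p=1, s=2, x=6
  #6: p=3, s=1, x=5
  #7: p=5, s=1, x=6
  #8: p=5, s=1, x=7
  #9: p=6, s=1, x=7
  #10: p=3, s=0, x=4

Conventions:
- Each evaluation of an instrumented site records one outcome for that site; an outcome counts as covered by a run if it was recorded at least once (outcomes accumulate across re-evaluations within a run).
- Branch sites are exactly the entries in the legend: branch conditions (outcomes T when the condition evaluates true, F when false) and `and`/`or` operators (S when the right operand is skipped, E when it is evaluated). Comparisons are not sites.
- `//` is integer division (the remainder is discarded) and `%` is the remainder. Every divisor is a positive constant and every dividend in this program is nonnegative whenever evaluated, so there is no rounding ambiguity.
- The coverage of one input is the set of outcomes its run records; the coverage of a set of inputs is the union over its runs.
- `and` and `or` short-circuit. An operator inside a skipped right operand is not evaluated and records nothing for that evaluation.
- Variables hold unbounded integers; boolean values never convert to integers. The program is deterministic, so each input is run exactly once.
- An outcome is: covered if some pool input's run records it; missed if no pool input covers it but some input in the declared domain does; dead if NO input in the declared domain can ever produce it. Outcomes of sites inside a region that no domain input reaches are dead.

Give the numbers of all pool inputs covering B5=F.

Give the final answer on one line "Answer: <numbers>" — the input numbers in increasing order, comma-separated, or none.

input #1 (p=4, s=2, x=8): records B5=F
input #2 (p=4, s=0, x=3): records B5=F
input #3 (p=7, s=1, x=6): records B5=F
input #4 (p=6, s=1, x=3): records B5=F
input #5 (p=1, s=2, x=6): records B5=F
input #6 (p=3, s=1, x=5): records B5=F
input #7 (p=5, s=1, x=6): records B5=F
input #8 (p=5, s=1, x=7): records B5=F
input #9 (p=6, s=1, x=7): records B5=F
input #10 (p=3, s=0, x=4): records B5=F

Answer: 1, 2, 3, 4, 5, 6, 7, 8, 9, 10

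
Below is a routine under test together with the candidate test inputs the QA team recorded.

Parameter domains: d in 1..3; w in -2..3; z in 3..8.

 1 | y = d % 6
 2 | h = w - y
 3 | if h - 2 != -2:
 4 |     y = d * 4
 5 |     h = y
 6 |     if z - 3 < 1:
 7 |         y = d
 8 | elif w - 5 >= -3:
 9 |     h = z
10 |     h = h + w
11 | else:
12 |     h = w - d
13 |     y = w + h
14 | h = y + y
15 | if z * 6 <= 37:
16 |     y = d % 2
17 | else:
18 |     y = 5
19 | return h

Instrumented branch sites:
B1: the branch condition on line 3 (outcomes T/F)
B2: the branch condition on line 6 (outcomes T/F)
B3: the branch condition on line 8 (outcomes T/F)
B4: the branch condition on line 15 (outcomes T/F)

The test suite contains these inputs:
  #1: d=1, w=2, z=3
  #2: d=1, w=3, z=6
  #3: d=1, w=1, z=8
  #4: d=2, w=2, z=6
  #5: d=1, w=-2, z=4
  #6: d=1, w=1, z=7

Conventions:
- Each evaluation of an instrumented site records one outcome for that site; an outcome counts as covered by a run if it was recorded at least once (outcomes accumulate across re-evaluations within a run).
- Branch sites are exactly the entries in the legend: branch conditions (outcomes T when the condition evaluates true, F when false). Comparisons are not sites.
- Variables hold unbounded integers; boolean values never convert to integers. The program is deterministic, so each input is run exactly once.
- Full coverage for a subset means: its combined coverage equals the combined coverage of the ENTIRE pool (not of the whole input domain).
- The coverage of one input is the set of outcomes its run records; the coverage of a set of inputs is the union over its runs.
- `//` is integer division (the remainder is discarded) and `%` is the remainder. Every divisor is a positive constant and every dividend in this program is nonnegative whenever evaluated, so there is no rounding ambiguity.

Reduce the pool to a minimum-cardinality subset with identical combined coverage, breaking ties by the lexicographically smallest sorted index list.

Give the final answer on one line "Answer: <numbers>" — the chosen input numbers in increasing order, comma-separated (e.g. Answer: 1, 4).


input #1 (d=1, w=2, z=3): events B1->T, B2->T, B4->T; covers B1=T, B2=T, B4=T
input #2 (d=1, w=3, z=6): events B1->T, B2->F, B4->T; covers B1=T, B2=F, B4=T
input #3 (d=1, w=1, z=8): events B1->F, B3->F, B4->F; covers B1=F, B3=F, B4=F
input #4 (d=2, w=2, z=6): events B1->F, B3->T, B4->T; covers B1=F, B3=T, B4=T
input #5 (d=1, w=-2, z=4): events B1->T, B2->F, B4->T; covers B1=T, B2=F, B4=T
input #6 (d=1, w=1, z=7): events B1->F, B3->F, B4->F; covers B1=F, B3=F, B4=F
pool-wide coverage (8 outcomes): B1=T, B1=F, B2=T, B2=F, B3=T, B3=F, B4=T, B4=F
size 1 is not enough: best union over all size-1 subsets is 3/8
size 2 is not enough: best union over all size-2 subsets is 6/8
size 3 is not enough: best union over all size-3 subsets is 7/8
the canonical winner is {1, 2, 3, 4}: size 4, full 8-outcome coverage, earliest index list among size-4 covers
Answer: 1, 2, 3, 4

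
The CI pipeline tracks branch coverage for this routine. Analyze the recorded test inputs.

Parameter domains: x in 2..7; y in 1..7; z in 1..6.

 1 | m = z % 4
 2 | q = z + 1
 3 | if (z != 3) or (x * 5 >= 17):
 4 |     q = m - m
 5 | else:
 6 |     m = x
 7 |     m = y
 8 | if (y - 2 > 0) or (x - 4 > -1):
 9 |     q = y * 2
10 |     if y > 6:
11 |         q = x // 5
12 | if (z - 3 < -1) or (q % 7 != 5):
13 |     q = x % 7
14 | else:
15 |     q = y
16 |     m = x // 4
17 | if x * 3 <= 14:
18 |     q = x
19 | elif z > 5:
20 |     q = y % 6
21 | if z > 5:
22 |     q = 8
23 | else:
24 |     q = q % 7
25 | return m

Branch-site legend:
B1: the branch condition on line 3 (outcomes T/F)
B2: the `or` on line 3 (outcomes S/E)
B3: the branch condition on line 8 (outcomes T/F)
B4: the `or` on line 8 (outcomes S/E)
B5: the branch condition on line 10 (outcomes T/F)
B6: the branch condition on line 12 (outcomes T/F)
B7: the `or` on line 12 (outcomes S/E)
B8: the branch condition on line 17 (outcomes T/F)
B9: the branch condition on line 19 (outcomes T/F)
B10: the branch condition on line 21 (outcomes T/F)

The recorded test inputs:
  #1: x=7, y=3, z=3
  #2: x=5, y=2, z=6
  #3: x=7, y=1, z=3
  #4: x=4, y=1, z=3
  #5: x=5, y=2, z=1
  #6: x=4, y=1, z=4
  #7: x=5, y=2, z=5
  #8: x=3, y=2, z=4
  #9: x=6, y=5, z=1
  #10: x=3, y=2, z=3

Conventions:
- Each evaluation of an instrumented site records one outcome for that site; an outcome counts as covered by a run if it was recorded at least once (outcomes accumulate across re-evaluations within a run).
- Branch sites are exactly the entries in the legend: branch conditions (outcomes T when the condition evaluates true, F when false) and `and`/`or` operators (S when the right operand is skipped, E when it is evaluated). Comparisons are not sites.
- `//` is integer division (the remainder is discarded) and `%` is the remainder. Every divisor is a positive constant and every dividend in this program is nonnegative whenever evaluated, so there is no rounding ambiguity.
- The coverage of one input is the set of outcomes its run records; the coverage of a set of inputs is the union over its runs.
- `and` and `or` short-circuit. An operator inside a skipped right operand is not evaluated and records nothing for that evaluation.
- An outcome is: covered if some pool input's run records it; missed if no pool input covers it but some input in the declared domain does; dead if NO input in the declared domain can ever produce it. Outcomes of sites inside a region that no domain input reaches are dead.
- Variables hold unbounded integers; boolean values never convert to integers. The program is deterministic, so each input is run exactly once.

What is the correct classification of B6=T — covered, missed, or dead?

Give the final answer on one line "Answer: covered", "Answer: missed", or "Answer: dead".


B6=T is recorded by pool input(s) 1, 2, 3, 4, 5, 6, 7, 8, 9, 10 -> covered
Answer: covered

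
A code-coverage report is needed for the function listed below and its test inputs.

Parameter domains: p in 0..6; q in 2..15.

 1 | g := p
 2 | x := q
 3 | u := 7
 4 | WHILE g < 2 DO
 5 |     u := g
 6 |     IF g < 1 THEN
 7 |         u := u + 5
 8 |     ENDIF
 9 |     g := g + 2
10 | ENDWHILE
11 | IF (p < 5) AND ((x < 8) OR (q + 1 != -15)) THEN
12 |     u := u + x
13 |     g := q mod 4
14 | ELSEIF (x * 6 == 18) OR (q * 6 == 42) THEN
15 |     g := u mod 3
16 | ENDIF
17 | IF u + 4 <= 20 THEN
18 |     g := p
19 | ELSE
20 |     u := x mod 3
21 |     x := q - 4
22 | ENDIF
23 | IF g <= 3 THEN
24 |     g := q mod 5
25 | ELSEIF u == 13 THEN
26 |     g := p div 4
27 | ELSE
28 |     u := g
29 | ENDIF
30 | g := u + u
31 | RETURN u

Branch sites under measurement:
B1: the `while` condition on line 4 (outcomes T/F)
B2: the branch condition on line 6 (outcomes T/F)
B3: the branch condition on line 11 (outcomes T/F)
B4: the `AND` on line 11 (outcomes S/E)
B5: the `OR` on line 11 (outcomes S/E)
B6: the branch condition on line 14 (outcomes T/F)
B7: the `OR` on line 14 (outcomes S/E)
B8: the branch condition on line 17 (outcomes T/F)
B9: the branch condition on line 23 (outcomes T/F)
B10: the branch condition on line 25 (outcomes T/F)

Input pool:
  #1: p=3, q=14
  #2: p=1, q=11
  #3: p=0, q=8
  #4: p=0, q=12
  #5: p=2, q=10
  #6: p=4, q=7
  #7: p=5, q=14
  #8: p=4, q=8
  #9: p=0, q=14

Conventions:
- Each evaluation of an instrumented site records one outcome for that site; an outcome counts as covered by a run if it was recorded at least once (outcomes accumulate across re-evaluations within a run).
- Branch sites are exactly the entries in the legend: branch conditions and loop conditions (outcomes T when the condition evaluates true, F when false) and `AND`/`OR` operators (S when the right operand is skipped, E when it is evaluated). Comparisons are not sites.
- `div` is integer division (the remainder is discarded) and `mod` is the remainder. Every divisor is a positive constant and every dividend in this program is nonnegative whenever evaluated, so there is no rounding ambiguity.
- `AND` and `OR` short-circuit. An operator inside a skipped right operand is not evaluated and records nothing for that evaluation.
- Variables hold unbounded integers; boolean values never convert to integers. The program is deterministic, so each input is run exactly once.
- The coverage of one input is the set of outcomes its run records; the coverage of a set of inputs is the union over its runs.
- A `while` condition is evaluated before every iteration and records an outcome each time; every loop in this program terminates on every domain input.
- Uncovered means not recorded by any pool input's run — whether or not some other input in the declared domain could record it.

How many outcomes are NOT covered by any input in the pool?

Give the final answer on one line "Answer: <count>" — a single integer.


#1 (p=3, q=14) -> covered: B1=F, B3=T, B4=E, B5=E, B8=F, B9=T
#2 (p=1, q=11) -> covered: B1=T, B1=F, B2=F, B3=T, B4=E, B5=E, B8=T, B9=T
#3 (p=0, q=8) -> covered: B1=T, B1=F, B2=T, B3=T, B4=E, B5=E, B8=T, B9=T
#4 (p=0, q=12) -> covered: B1=T, B1=F, B2=T, B3=T, B4=E, B5=E, B8=F, B9=T
#5 (p=2, q=10) -> covered: B1=F, B3=T, B4=E, B5=E, B8=F, B9=T
#6 (p=4, q=7) -> covered: B1=F, B3=T, B4=E, B5=S, B8=T, B9=F, B10=F
#7 (p=5, q=14) -> covered: B1=F, B3=F, B4=S, B6=F, B7=E, B8=T, B9=F, B10=F
#8 (p=4, q=8) -> covered: B1=F, B3=T, B4=E, B5=E, B8=T, B9=F, B10=F
#9 (p=0, q=14) -> covered: B1=T, B1=F, B2=T, B3=T, B4=E, B5=E, B8=F, B9=T
union over the pool: B1=T, B1=F, B2=T, B2=F, B3=T, B3=F, B4=S, B4=E, B5=S, B5=E, B6=F, B7=E, B8=T, B8=F, B9=T, B9=F, B10=F
uncovered (3 of 20): B6=T, B7=S, B10=T
Answer: 3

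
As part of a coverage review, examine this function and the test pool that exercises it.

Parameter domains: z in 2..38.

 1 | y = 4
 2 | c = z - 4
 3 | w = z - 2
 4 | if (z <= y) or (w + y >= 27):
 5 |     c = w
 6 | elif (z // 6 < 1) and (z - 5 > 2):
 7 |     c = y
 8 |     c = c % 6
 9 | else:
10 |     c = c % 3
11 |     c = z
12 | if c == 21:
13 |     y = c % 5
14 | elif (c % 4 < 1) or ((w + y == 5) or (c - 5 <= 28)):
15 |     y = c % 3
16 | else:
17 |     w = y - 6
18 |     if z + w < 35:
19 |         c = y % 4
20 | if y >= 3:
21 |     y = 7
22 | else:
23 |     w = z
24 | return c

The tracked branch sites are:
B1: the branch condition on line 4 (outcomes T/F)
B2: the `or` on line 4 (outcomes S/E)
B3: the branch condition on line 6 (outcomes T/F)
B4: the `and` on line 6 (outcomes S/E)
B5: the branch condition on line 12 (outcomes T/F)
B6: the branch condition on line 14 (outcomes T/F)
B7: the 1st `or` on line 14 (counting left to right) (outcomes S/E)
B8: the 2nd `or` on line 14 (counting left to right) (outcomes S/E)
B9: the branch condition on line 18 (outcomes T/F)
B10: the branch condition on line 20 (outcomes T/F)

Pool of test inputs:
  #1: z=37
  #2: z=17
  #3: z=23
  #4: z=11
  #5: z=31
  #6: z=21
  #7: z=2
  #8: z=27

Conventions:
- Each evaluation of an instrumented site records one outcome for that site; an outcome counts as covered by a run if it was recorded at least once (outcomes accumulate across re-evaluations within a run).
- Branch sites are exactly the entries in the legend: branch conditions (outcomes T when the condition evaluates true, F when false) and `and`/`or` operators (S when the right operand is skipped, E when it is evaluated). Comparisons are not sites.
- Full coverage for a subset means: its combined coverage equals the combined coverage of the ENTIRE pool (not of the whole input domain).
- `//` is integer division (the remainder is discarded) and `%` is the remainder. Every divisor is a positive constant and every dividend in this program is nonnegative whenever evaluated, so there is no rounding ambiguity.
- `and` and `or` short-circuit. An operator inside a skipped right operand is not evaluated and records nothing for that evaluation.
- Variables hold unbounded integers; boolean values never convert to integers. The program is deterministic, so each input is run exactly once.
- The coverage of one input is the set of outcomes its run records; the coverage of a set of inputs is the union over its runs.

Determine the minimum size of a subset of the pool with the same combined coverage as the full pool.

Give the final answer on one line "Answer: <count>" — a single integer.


run #1 (z=37) runs B2->E, B1->T, B5->F, B7->E, B8->E, B6->F, B9->F, B10->T; records B1=T, B2=E, B5=F, B6=F, B7=E, B8=E, B9=F, B10=T
run #2 (z=17) runs B2->E, B1->F, B4->S, B3->F, B5->F, B7->E, B8->E, B6->T, B10->F; records B1=F, B2=E, B3=F, B4=S, B5=F, B6=T, B7=E, B8=E, B10=F
run #3 (z=23) runs B2->E, B1->F, B4->S, B3->F, B5->F, B7->E, B8->E, B6->T, B10->F; records B1=F, B2=E, B3=F, B4=S, B5=F, B6=T, B7=E, B8=E, B10=F
run #4 (z=11) runs B2->E, B1->F, B4->S, B3->F, B5->F, B7->E, B8->E, B6->T, B10->F; records B1=F, B2=E, B3=F, B4=S, B5=F, B6=T, B7=E, B8=E, B10=F
run #5 (z=31) runs B2->E, B1->T, B5->F, B7->E, B8->E, B6->T, B10->F; records B1=T, B2=E, B5=F, B6=T, B7=E, B8=E, B10=F
run #6 (z=21) runs B2->E, B1->F, B4->S, B3->F, B5->T, B10->F; records B1=F, B2=E, B3=F, B4=S, B5=T, B10=F
run #7 (z=2) runs B2->S, B1->T, B5->F, B7->S, B6->T, B10->F; records B1=T, B2=S, B5=F, B6=T, B7=S, B10=F
run #8 (z=27) runs B2->E, B1->T, B5->F, B7->E, B8->E, B6->T, B10->F; records B1=T, B2=E, B5=F, B6=T, B7=E, B8=E, B10=F
pool-wide coverage (16 outcomes): B1=T, B1=F, B2=S, B2=E, B3=F, B4=S, B5=T, B5=F, B6=T, B6=F, B7=S, B7=E, B8=E, B9=F, B10=T, B10=F
checked all size-1 subsets: none covers 16 outcomes (max 9/16)
checked all size-2 subsets: none covers 16 outcomes (max 13/16)
inputs {1, 6, 7} (size 3) cover everything; no size-3 subset with a lexicographically smaller index list covers all 16
Answer: 3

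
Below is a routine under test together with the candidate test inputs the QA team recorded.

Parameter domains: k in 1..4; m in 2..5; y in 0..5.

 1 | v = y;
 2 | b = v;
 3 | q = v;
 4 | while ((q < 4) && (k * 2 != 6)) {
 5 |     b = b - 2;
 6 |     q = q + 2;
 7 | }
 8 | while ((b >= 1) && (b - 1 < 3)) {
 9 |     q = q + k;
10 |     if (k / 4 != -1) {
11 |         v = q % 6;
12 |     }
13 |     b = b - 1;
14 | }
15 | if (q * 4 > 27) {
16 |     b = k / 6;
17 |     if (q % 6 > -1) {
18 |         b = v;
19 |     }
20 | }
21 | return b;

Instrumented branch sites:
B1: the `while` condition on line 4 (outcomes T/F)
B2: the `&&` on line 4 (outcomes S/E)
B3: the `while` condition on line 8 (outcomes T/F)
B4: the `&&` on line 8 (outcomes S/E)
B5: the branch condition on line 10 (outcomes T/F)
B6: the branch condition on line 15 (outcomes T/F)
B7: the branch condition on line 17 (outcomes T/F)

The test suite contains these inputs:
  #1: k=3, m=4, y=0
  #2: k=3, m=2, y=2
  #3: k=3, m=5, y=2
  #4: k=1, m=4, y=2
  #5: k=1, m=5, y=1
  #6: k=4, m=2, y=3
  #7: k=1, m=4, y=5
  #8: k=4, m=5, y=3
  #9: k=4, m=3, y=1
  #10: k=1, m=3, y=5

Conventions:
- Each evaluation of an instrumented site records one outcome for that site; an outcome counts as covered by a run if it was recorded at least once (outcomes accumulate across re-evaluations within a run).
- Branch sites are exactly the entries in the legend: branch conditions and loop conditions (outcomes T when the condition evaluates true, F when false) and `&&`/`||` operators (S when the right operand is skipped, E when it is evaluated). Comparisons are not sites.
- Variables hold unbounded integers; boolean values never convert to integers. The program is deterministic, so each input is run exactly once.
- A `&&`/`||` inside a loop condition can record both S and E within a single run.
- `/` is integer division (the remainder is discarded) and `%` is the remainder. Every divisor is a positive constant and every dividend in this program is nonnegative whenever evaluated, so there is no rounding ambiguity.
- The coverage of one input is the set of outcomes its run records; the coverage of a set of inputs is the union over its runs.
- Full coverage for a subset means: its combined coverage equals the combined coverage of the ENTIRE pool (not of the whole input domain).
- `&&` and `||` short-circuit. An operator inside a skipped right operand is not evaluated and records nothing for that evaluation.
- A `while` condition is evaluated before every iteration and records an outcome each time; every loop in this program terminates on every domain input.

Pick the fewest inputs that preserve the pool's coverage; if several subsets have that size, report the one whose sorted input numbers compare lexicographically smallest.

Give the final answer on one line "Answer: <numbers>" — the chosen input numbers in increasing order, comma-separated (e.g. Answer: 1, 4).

test 1 (k=3, m=4, y=0) hits B1=F, B2=E, B3=F, B4=S, B6=F
test 2 (k=3, m=2, y=2) hits B1=F, B2=E, B3=T, B3=F, B4=S, B4=E, B5=T, B6=T, B7=T
test 3 (k=3, m=5, y=2) hits B1=F, B2=E, B3=T, B3=F, B4=S, B4=E, B5=T, B6=T, B7=T
test 4 (k=1, m=4, y=2) hits B1=T, B1=F, B2=S, B2=E, B3=F, B4=S, B6=F
test 5 (k=1, m=5, y=1) hits B1=T, B1=F, B2=S, B2=E, B3=F, B4=S, B6=F
test 6 (k=4, m=2, y=3) hits B1=T, B1=F, B2=S, B2=E, B3=T, B3=F, B4=S, B4=E, B5=T, B6=T, B7=T
test 7 (k=1, m=4, y=5) hits B1=F, B2=S, B3=F, B4=E, B6=F
test 8 (k=4, m=5, y=3) hits B1=T, B1=F, B2=S, B2=E, B3=T, B3=F, B4=S, B4=E, B5=T, B6=T, B7=T
test 9 (k=4, m=3, y=1) hits B1=T, B1=F, B2=S, B2=E, B3=F, B4=S, B6=F
test 10 (k=1, m=3, y=5) hits B1=F, B2=S, B3=F, B4=E, B6=F
union over all inputs: B1=T, B1=F, B2=S, B2=E, B3=T, B3=F, B4=S, B4=E, B5=T, B6=T, B6=F, B7=T (12 outcomes)
size 1 is not enough: best union over all size-1 subsets is 11/12
at size 2, {1, 6} reaches all 12 outcomes; every lexicographically earlier size-2 subset fails

Answer: 1, 6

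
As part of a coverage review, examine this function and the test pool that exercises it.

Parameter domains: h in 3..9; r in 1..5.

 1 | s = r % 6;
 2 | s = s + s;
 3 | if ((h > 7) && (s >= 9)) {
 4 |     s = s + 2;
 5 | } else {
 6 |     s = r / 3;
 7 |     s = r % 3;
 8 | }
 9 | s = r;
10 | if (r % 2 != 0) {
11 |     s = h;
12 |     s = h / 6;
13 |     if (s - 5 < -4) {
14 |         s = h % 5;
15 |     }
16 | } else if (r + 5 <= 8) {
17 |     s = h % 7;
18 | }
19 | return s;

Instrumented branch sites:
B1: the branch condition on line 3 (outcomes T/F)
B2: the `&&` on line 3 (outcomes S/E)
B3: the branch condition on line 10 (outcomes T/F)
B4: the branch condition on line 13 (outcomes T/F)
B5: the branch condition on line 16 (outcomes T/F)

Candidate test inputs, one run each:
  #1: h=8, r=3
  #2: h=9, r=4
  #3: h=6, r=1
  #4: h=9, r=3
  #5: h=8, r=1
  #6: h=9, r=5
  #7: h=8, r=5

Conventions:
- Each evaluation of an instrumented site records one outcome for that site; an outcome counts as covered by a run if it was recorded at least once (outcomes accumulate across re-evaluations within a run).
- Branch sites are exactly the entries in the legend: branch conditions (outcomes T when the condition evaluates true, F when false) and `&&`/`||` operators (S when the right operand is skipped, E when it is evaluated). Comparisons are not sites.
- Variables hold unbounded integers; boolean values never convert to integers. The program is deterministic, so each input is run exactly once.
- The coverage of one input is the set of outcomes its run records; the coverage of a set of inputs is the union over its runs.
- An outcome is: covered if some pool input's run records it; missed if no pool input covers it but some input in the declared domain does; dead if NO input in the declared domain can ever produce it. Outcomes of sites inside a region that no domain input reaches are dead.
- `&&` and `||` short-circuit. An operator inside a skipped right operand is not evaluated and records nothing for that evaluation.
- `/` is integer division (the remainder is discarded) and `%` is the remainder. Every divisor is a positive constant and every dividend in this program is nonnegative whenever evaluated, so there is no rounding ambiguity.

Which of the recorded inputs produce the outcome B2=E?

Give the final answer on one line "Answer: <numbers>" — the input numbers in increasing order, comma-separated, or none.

input #1 (h=8, r=3): records B2=E
input #2 (h=9, r=4): records B2=E
input #3 (h=6, r=1): does not record B2=E
input #4 (h=9, r=3): records B2=E
input #5 (h=8, r=1): records B2=E
input #6 (h=9, r=5): records B2=E
input #7 (h=8, r=5): records B2=E

Answer: 1, 2, 4, 5, 6, 7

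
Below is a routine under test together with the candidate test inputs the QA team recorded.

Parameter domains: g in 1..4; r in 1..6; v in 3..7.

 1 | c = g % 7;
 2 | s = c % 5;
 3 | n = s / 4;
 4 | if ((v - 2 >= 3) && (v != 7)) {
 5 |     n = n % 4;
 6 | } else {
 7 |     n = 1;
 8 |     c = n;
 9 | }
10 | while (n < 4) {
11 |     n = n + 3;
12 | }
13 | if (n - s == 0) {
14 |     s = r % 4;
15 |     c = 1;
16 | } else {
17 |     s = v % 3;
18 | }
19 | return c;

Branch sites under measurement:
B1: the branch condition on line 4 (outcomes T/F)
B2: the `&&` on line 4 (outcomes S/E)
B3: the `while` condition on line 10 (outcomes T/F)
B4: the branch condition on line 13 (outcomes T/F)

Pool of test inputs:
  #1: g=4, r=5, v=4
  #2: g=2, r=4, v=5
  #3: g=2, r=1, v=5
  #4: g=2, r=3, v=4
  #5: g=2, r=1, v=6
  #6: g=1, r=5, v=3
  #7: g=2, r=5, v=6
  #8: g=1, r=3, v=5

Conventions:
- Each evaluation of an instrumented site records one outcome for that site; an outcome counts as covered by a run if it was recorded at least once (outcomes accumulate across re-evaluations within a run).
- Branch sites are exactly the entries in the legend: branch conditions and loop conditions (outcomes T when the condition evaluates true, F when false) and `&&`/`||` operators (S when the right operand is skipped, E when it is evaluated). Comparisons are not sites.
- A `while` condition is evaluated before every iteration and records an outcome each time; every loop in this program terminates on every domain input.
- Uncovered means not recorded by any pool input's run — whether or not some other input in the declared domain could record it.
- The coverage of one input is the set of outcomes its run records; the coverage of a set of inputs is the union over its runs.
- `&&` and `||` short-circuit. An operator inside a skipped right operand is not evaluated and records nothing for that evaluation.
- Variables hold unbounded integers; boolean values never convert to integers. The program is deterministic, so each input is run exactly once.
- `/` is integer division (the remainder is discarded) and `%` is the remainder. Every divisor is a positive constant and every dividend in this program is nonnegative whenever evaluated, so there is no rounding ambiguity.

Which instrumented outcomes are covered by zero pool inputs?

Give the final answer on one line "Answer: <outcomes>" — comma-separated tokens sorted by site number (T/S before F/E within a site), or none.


#1 (g=4, r=5, v=4) -> B2->S, B1->F, B3->T, B3->F, B4->T; covered: B1=F, B2=S, B3=T, B3=F, B4=T
#2 (g=2, r=4, v=5) -> B2->E, B1->T, B3->T, B3->T, B3->F, B4->F; covered: B1=T, B2=E, B3=T, B3=F, B4=F
#3 (g=2, r=1, v=5) -> B2->E, B1->T, B3->T, B3->T, B3->F, B4->F; covered: B1=T, B2=E, B3=T, B3=F, B4=F
#4 (g=2, r=3, v=4) -> B2->S, B1->F, B3->T, B3->F, B4->F; covered: B1=F, B2=S, B3=T, B3=F, B4=F
#5 (g=2, r=1, v=6) -> B2->E, B1->T, B3->T, B3->T, B3->F, B4->F; covered: B1=T, B2=E, B3=T, B3=F, B4=F
#6 (g=1, r=5, v=3) -> B2->S, B1->F, B3->T, B3->F, B4->F; covered: B1=F, B2=S, B3=T, B3=F, B4=F
#7 (g=2, r=5, v=6) -> B2->E, B1->T, B3->T, B3->T, B3->F, B4->F; covered: B1=T, B2=E, B3=T, B3=F, B4=F
#8 (g=1, r=3, v=5) -> B2->E, B1->T, B3->T, B3->T, B3->F, B4->F; covered: B1=T, B2=E, B3=T, B3=F, B4=F
union over the pool: B1=T, B1=F, B2=S, B2=E, B3=T, B3=F, B4=T, B4=F
uncovered (0 of 8): none
Answer: none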